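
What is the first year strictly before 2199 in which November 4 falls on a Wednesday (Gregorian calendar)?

From one year to the next, a fixed date's weekday advances by 1, or by 2 when a Feb 29 lies between the two dates.
2199: November 4 is Monday.
2198: Sunday (−1)
2197: Saturday (−1)
2196: Friday (−1)
2195: Wednesday (−2)
November 4 falls on a Wednesday in 2195.

2195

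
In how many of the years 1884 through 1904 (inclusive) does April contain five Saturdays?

6

April has 30 days; it has five Saturdays when Saturday falls among the first (month-length − 28) days — i.e. when April 1 is one of Saturday/Friday.
April 1 by year: 1884:Tue 1885:Wed 1886:Thu 1887:Fri✓ 1888:Sun 1889:Mon 1890:Tue 1891:Wed 1892:Fri✓ 1893:Sat✓ 1894:Sun 1895:Mon 1896:Wed 1897:Thu 1898:Fri✓ 1899:Sat✓ 1900:Sun 1901:Mon 1902:Tue 1903:Wed 1904:Fri✓
Years with five Saturdays: 1887, 1892, 1893, 1898, 1899, 1904 → 6.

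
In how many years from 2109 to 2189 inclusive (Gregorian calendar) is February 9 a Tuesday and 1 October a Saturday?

Check each year's weekday for February 9 and 1 October:
  2109: Sat/Tue  2110: Sun/Wed  2111: Mon/Thu  2112: Tue/Sat ✓  2113: Thu/Sun  2114: Fri/Mon  2115: Sat/Tue  2116: Sun/Thu  2117: Tue/Fri  2118: Wed/Sat  2119: Thu/Sun  2120: Fri/Tue  2121: Sun/Wed  2122: Mon/Thu  …(53 more)…  2176: Fri/Tue  2177: Sun/Wed  2178: Mon/Thu  2179: Tue/Fri  2180: Wed/Sun  2181: Fri/Mon  2182: Sat/Tue  2183: Sun/Wed  2184: Mon/Fri  2185: Wed/Sat  2186: Thu/Sun  2187: Fri/Mon  2188: Sat/Wed  2189: Mon/Thu
Both conditions hold in: 2112, 2140, 2168 — 3.

3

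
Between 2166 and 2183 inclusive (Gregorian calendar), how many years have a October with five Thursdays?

9

October has 31 days; it has five Thursdays when Thursday falls among the first (month-length − 28) days — i.e. when October 1 is one of Thursday/Wednesday/Tuesday.
October 1 by year: 2166:Wed✓ 2167:Thu✓ 2168:Sat 2169:Sun 2170:Mon 2171:Tue✓ 2172:Thu✓ 2173:Fri 2174:Sat 2175:Sun 2176:Tue✓ 2177:Wed✓ 2178:Thu✓ 2179:Fri 2180:Sun 2181:Mon 2182:Tue✓ 2183:Wed✓
Years with five Thursdays: 2166, 2167, 2171, 2172, 2176, 2177, 2178, 2182, 2183 → 9.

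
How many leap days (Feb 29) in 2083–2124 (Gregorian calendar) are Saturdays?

1

Leap years in 2083–2124: 10 of them.
Feb 29 weekday advances by 5 (mod 7) from one leap year to the next four years later (or differs when a century non-leap intervenes).
Leap-day weekdays: 2084:Tue 2088:Sun 2092:Fri 2096:Wed 2104:Fri 2108:Wed 2112:Mon 2116:Sat✓ 2120:Thu 2124:Tue
Saturday: 2116 → 1.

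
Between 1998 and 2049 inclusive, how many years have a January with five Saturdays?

January has 31 days; it has five Saturdays when Saturday falls among the first (month-length − 28) days — i.e. when January 1 is one of Saturday/Friday/Thursday.
January 1 by year: 1998:Thu✓ 1999:Fri✓ 2000:Sat✓ 2001:Mon 2002:Tue 2003:Wed 2004:Thu✓ 2005:Sat✓ 2006:Sun 2007:Mon 2008:Tue 2009:Thu✓ 2010:Fri✓ 2011:Sat✓ 2012:Sun …(22 more)… 2035:Mon 2036:Tue 2037:Thu✓ 2038:Fri✓ 2039:Sat✓ 2040:Sun 2041:Tue 2042:Wed 2043:Thu✓ 2044:Fri✓ 2045:Sun 2046:Mon 2047:Tue 2048:Wed 2049:Fri✓
Years with five Saturdays: 1998, 1999, 2000, 2004, 2005, 2009, 2010, 2011, 2015, 2016, 2021, 2022, 2026, 2027, 2028, 2032, 2033, 2037, 2038, 2039, 2043, 2044, 2049 → 23.

23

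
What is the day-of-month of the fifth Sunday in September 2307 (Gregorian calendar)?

September 1, 2307 is a Sunday, so the first Sunday is the 1st.
The fifth Sunday is 1 + 28 = 29.

29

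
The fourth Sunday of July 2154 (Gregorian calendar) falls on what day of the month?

28

July 1, 2154 is a Monday, so the first Sunday is the 7th.
The fourth Sunday is 7 + 21 = 28.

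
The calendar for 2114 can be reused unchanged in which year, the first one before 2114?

Two years share a calendar iff Jan 1 falls on the same weekday and both are leap or both are common. 2114: Jan 1 is Monday, common year.
2113: Jan 1 Sunday, common
2112: Jan 1 Friday, leap
2111: Jan 1 Thursday, common
2110: Jan 1 Wednesday, common
2109: Jan 1 Tuesday, common
2108: Jan 1 Sunday, leap
2107: Jan 1 Saturday, common
2106: Jan 1 Friday, common
2105: Jan 1 Thursday, common
2104: Jan 1 Tuesday, leap
2103: Jan 1 Monday, common
2103 matches on both conditions.

2103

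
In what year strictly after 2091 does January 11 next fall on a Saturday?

From one year to the next, a fixed date's weekday advances by 1, or by 2 when a Feb 29 lies between the two dates.
2091: January 11 is Thursday.
2092: Friday (+1)
2093: Sunday (+2)
2094: Monday (+1)
2095: Tuesday (+1)
2096: Wednesday (+1)
2097: Friday (+2)
2098: Saturday (+1)
January 11 falls on a Saturday in 2098.

2098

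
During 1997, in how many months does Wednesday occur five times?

5

A month of length L has five Wednesdays iff its first Wednesday is on day ≤ L−28 (so day 1–3 in a 31-day month, 1–2 in a 30-day month, day 1 in a leap February).
Checking each month of 1997: Jan starts Wed (31d) ✓; Feb starts Sat (28d); Mar starts Sat (31d); Apr starts Tue (30d) ✓; May starts Thu (31d); Jun starts Sun (30d); Jul starts Tue (31d) ✓; Aug starts Fri (31d); Sep starts Mon (30d); Oct starts Wed (31d) ✓; Nov starts Sat (30d); Dec starts Mon (31d) ✓.
Five-Wednesday months: January, April, July, October, December → 5.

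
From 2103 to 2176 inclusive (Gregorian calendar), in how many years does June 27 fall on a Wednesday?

Track June 27's weekday year by year (advancing +1, or +2 across a Feb 29):
  2103: Wed ✓  2104: Fri (+2)  2105: Sat (+1)  2106: Sun (+1)  2107: Mon (+1)
  2108: Wed (+2) ✓  2109: Thu (+1)  2110: Fri (+1)  2111: Sat (+1)  2112: Mon (+2)
  2113: Tue (+1)  2114: Wed (+1) ✓  2115: Thu (+1)  2116: Sat (+2)  … (46 more years) …
  2163: Mon (+1)  2164: Wed (+2) ✓  2165: Thu (+1)  2166: Fri (+1)  2167: Sat (+1)
  2168: Mon (+2)  2169: Tue (+1)  2170: Wed (+1) ✓  2171: Thu (+1)  2172: Sat (+2)
  2173: Sun (+1)  2174: Mon (+1)  2175: Tue (+1)  2176: Thu (+2)
Wednesday years: 2103, 2108, 2114, 2125, 2131, 2136, 2142, 2153, 2159, 2164, 2170 — 11 in total.

11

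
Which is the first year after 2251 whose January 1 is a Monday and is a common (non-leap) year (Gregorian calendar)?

2255

Jan 1 advances by 2 weekdays after a leap year and by 1 after a common year.
2251: Jan 1 is Wednesday.
2252: Thursday (leap)
2253: Saturday
2254: Sunday
2255: Monday
2255 begins on a Monday and is a common year.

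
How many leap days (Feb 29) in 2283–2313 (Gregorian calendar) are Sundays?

0

Leap years in 2283–2313: 7 of them.
Feb 29 weekday advances by 5 (mod 7) from one leap year to the next four years later (or differs when a century non-leap intervenes).
Leap-day weekdays: 2284:Fri 2288:Wed 2292:Mon 2296:Sat 2304:Mon 2308:Sat 2312:Thu
Sunday: none → 0.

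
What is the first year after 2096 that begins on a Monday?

2103

Jan 1 advances by 2 weekdays after a leap year and by 1 after a common year.
2096: Jan 1 is Sunday (leap).
2097: Tuesday
2098: Wednesday
2099: Thursday
2100: Friday
2101: Saturday
2102: Sunday
2103: Monday
2103 begins on a Monday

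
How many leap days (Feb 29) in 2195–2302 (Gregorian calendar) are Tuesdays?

3

Leap years in 2195–2302: 25 of them.
Feb 29 weekday advances by 5 (mod 7) from one leap year to the next four years later (or differs when a century non-leap intervenes).
Leap-day weekdays: 2196:Mon 2204:Wed 2208:Mon 2212:Sat 2216:Thu 2220:Tue✓ 2224:Sun 2228:Fri 2232:Wed 2236:Mon 2240:Sat 2244:Thu 2248:Tue✓ 2252:Sun 2256:Fri 2260:Wed 2264:Mon 2268:Sat 2272:Thu 2276:Tue✓ 2280:Sun 2284:Fri 2288:Wed 2292:Mon 2296:Sat
Tuesday: 2220, 2248, 2276 → 3.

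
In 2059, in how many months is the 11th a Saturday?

2

Check the 11th of each month of 2059: Jan 11: Sat, Feb 11: Tue, Mar 11: Tue, Apr 11: Fri, May 11: Sun, Jun 11: Wed, Jul 11: Fri, Aug 11: Mon, Sep 11: Thu, Oct 11: Sat, Nov 11: Tue, Dec 11: Thu.
Saturday occurs in January, October — 2 months.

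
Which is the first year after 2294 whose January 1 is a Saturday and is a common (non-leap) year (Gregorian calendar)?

2298

Jan 1 advances by 2 weekdays after a leap year and by 1 after a common year.
2294: Jan 1 is Monday.
2295: Tuesday
2296: Wednesday (leap)
2297: Friday
2298: Saturday
2298 begins on a Saturday and is a common year.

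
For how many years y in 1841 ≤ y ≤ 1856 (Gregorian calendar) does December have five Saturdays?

7

December has 31 days; it has five Saturdays when Saturday falls among the first (month-length − 28) days — i.e. when December 1 is one of Saturday/Friday/Thursday.
December 1 by year: 1841:Wed 1842:Thu✓ 1843:Fri✓ 1844:Sun 1845:Mon 1846:Tue 1847:Wed 1848:Fri✓ 1849:Sat✓ 1850:Sun 1851:Mon 1852:Wed 1853:Thu✓ 1854:Fri✓ 1855:Sat✓ 1856:Mon
Years with five Saturdays: 1842, 1843, 1848, 1849, 1853, 1854, 1855 → 7.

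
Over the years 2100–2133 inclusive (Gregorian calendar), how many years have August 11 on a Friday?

5

Track August 11's weekday year by year (advancing +1, or +2 across a Feb 29):
  2100: Wed  2101: Thu (+1)  2102: Fri (+1) ✓  2103: Sat (+1)  2104: Mon (+2)
  2105: Tue (+1)  2106: Wed (+1)  2107: Thu (+1)  2108: Sat (+2)  2109: Sun (+1)
  2110: Mon (+1)  2111: Tue (+1)  2112: Thu (+2)  2113: Fri (+1) ✓  … (6 more years) …
  2120: Sun (+2)  2121: Mon (+1)  2122: Tue (+1)  2123: Wed (+1)  2124: Fri (+2) ✓
  2125: Sat (+1)  2126: Sun (+1)  2127: Mon (+1)  2128: Wed (+2)  2129: Thu (+1)
  2130: Fri (+1) ✓  2131: Sat (+1)  2132: Mon (+2)  2133: Tue (+1)
Friday years: 2102, 2113, 2119, 2124, 2130 — 5 in total.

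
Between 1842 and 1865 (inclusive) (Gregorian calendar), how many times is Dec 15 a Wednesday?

3

Track Dec 15's weekday year by year (advancing +1, or +2 across a Feb 29):
  1842: Thu  1843: Fri (+1)  1844: Sun (+2)  1845: Mon (+1)  1846: Tue (+1)
  1847: Wed (+1) ✓  1848: Fri (+2)  1849: Sat (+1)  1850: Sun (+1)  1851: Mon (+1)
  1852: Wed (+2) ✓  1853: Thu (+1)  1854: Fri (+1)  1855: Sat (+1)  1856: Mon (+2)
  1857: Tue (+1)  1858: Wed (+1) ✓  1859: Thu (+1)  1860: Sat (+2)  1861: Sun (+1)
  1862: Mon (+1)  1863: Tue (+1)  1864: Thu (+2)  1865: Fri (+1)
Wednesday years: 1847, 1852, 1858 — 3 in total.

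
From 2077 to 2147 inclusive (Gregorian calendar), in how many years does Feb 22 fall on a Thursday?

Track Feb 22's weekday year by year (advancing +1, or +2 across a Feb 29):
  2077: Mon  2078: Tue (+1)  2079: Wed (+1)  2080: Thu (+1) ✓  2081: Sat (+2)
  2082: Sun (+1)  2083: Mon (+1)  2084: Tue (+1)  2085: Thu (+2) ✓  2086: Fri (+1)
  2087: Sat (+1)  2088: Sun (+1)  2089: Tue (+2)  2090: Wed (+1)  … (43 more years) …
  2134: Mon (+1)  2135: Tue (+1)  2136: Wed (+1)  2137: Fri (+2)  2138: Sat (+1)
  2139: Sun (+1)  2140: Mon (+1)  2141: Wed (+2)  2142: Thu (+1) ✓  2143: Fri (+1)
  2144: Sat (+1)  2145: Mon (+2)  2146: Tue (+1)  2147: Wed (+1)
Thursday years: 2080, 2085, 2091, 2103, 2114, 2120, 2125, 2131, 2142 — 9 in total.

9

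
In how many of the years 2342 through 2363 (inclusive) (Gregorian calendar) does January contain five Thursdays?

10

January has 31 days; it has five Thursdays when Thursday falls among the first (month-length − 28) days — i.e. when January 1 is one of Thursday/Wednesday/Tuesday.
January 1 by year: 2342:Thu✓ 2343:Fri 2344:Sat 2345:Mon 2346:Tue✓ 2347:Wed✓ 2348:Thu✓ 2349:Sat 2350:Sun 2351:Mon 2352:Tue✓ 2353:Thu✓ 2354:Fri 2355:Sat 2356:Sun 2357:Tue✓ 2358:Wed✓ 2359:Thu✓ 2360:Fri 2361:Sun 2362:Mon 2363:Tue✓
Years with five Thursdays: 2342, 2346, 2347, 2348, 2352, 2353, 2357, 2358, 2359, 2363 → 10.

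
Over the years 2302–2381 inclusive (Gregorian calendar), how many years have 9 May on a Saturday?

12

Track 9 May's weekday year by year (advancing +1, or +2 across a Feb 29):
  2302: Fri  2303: Sat (+1) ✓  2304: Mon (+2)  2305: Tue (+1)  2306: Wed (+1)
  2307: Thu (+1)  2308: Sat (+2) ✓  2309: Sun (+1)  2310: Mon (+1)  2311: Tue (+1)
  2312: Thu (+2)  2313: Fri (+1)  2314: Sat (+1) ✓  2315: Sun (+1)  … (52 more years) …
  2368: Thu (+2)  2369: Fri (+1)  2370: Sat (+1) ✓  2371: Sun (+1)  2372: Tue (+2)
  2373: Wed (+1)  2374: Thu (+1)  2375: Fri (+1)  2376: Sun (+2)  2377: Mon (+1)
  2378: Tue (+1)  2379: Wed (+1)  2380: Fri (+2)  2381: Sat (+1) ✓
Saturday years: 2303, 2308, 2314, 2325, 2331, 2336, 2342, 2353, 2359, 2364, 2370, 2381 — 12 in total.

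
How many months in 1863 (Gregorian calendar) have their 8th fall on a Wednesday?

2

Check the 8th of each month of 1863: Jan 8: Thu, Feb 8: Sun, Mar 8: Sun, Apr 8: Wed, May 8: Fri, Jun 8: Mon, Jul 8: Wed, Aug 8: Sat, Sep 8: Tue, Oct 8: Thu, Nov 8: Sun, Dec 8: Tue.
Wednesday occurs in April, July — 2 months.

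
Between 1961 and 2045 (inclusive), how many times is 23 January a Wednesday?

12

Track 23 January's weekday year by year (advancing +1, or +2 across a Feb 29):
  1961: Mon  1962: Tue (+1)  1963: Wed (+1) ✓  1964: Thu (+1)  1965: Sat (+2)
  1966: Sun (+1)  1967: Mon (+1)  1968: Tue (+1)  1969: Thu (+2)  1970: Fri (+1)
  1971: Sat (+1)  1972: Sun (+1)  1973: Tue (+2)  1974: Wed (+1) ✓  … (57 more years) …
  2032: Fri (+1)  2033: Sun (+2)  2034: Mon (+1)  2035: Tue (+1)  2036: Wed (+1) ✓
  2037: Fri (+2)  2038: Sat (+1)  2039: Sun (+1)  2040: Mon (+1)  2041: Wed (+2) ✓
  2042: Thu (+1)  2043: Fri (+1)  2044: Sat (+1)  2045: Mon (+2)
Wednesday years: 1963, 1974, 1980, 1985, 1991, 2002, 2008, 2013, 2019, 2030, 2036, 2041 — 12 in total.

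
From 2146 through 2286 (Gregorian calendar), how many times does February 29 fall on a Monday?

Leap years in 2146–2286: 34 of them.
Feb 29 weekday advances by 5 (mod 7) from one leap year to the next four years later (or differs when a century non-leap intervenes).
Leap-day weekdays: 2148:Thu 2152:Tue 2156:Sun 2160:Fri 2164:Wed 2168:Mon✓ 2172:Sat 2176:Thu 2180:Tue 2184:Sun 2188:Fri 2192:Wed 2196:Mon✓ …(8 more)… 2236:Mon✓ 2240:Sat 2244:Thu 2248:Tue 2252:Sun 2256:Fri 2260:Wed 2264:Mon✓ 2268:Sat 2272:Thu 2276:Tue 2280:Sun 2284:Fri
Monday: 2168, 2196, 2208, 2236, 2264 → 5.

5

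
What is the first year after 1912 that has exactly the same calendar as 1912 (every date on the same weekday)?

Two years share a calendar iff Jan 1 falls on the same weekday and both are leap or both are common. 1912: Jan 1 is Monday, leap year.
1913: Jan 1 Wednesday, common
1914: Jan 1 Thursday, common
1915: Jan 1 Friday, common
1916: Jan 1 Saturday, leap
1917: Jan 1 Monday, common
1918: Jan 1 Tuesday, common
1919: Jan 1 Wednesday, common
1920: Jan 1 Thursday, leap
1921: Jan 1 Saturday, common
1922: Jan 1 Sunday, common
1923: Jan 1 Monday, common
1924: Jan 1 Tuesday, leap
1925: Jan 1 Thursday, common
1926: Jan 1 Friday, common
1927: Jan 1 Saturday, common
1928: Jan 1 Sunday, leap
1929: Jan 1 Tuesday, common
1930: Jan 1 Wednesday, common
1931: Jan 1 Thursday, common
1932: Jan 1 Friday, leap
1933: Jan 1 Sunday, common
1934: Jan 1 Monday, common
1935: Jan 1 Tuesday, common
1936: Jan 1 Wednesday, leap
1937: Jan 1 Friday, common
1938: Jan 1 Saturday, common
1939: Jan 1 Sunday, common
1940: Jan 1 Monday, leap
1940 matches on both conditions.

1940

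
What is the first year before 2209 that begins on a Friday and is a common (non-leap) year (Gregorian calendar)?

Jan 1 advances by 2 weekdays after a leap year and by 1 after a common year.
2209: Jan 1 is Sunday.
2208: Friday (leap)
2207: Thursday
2206: Wednesday
2205: Tuesday
2204: Sunday (leap)
2203: Saturday
2202: Friday
2202 begins on a Friday and is a common year.

2202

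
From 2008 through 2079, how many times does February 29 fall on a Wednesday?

3

Leap years in 2008–2079: 18 of them.
Feb 29 weekday advances by 5 (mod 7) from one leap year to the next four years later (or differs when a century non-leap intervenes).
Leap-day weekdays: 2008:Fri 2012:Wed✓ 2016:Mon 2020:Sat 2024:Thu 2028:Tue 2032:Sun 2036:Fri 2040:Wed✓ 2044:Mon 2048:Sat 2052:Thu 2056:Tue 2060:Sun 2064:Fri 2068:Wed✓ 2072:Mon 2076:Sat
Wednesday: 2012, 2040, 2068 → 3.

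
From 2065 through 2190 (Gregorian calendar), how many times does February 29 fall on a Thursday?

Leap years in 2065–2190: 30 of them.
Feb 29 weekday advances by 5 (mod 7) from one leap year to the next four years later (or differs when a century non-leap intervenes).
Leap-day weekdays: 2068:Wed 2072:Mon 2076:Sat 2080:Thu✓ 2084:Tue 2088:Sun 2092:Fri 2096:Wed 2104:Fri 2108:Wed 2112:Mon 2116:Sat 2120:Thu✓ …(4 more)… 2140:Mon 2144:Sat 2148:Thu✓ 2152:Tue 2156:Sun 2160:Fri 2164:Wed 2168:Mon 2172:Sat 2176:Thu✓ 2180:Tue 2184:Sun 2188:Fri
Thursday: 2080, 2120, 2148, 2176 → 4.

4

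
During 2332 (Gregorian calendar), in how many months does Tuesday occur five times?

A month of length L has five Tuesdays iff its first Tuesday is on day ≤ L−28 (so day 1–3 in a 31-day month, 1–2 in a 30-day month, day 1 in a leap February).
Checking each month of 2332: Jan starts Fri (31d); Feb starts Mon (29d); Mar starts Tue (31d) ✓; Apr starts Fri (30d); May starts Sun (31d) ✓; Jun starts Wed (30d); Jul starts Fri (31d); Aug starts Mon (31d) ✓; Sep starts Thu (30d); Oct starts Sat (31d); Nov starts Tue (30d) ✓; Dec starts Thu (31d).
Five-Tuesday months: March, May, August, November → 4.

4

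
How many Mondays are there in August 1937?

August 1937 has 31 days and begins on Sunday.
The first Monday is August 2.
Mondays fall on 2, 9, 16, 23, 30 — that's 5.

5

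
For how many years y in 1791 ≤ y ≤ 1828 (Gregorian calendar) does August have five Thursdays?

August has 31 days; it has five Thursdays when Thursday falls among the first (month-length − 28) days — i.e. when August 1 is one of Thursday/Wednesday/Tuesday.
August 1 by year: 1791:Mon 1792:Wed✓ 1793:Thu✓ 1794:Fri 1795:Sat 1796:Mon 1797:Tue✓ 1798:Wed✓ 1799:Thu✓ 1800:Fri 1801:Sat 1802:Sun 1803:Mon 1804:Wed✓ 1805:Thu✓ …(8 more)… 1814:Mon 1815:Tue✓ 1816:Thu✓ 1817:Fri 1818:Sat 1819:Sun 1820:Tue✓ 1821:Wed✓ 1822:Thu✓ 1823:Fri 1824:Sun 1825:Mon 1826:Tue✓ 1827:Wed✓ 1828:Fri
Years with five Thursdays: 1792, 1793, 1797, 1798, 1799, 1804, 1805, 1809, 1810, 1811, 1815, 1816, 1820, 1821, 1822, 1826, 1827 → 17.

17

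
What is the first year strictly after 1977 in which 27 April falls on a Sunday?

1980

From one year to the next, a fixed date's weekday advances by 1, or by 2 when a Feb 29 lies between the two dates.
1977: April 27 is Wednesday.
1978: Thursday (+1)
1979: Friday (+1)
1980: Sunday (+2)
27 April falls on a Sunday in 1980.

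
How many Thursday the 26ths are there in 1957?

2

Check the 26th of each month of 1957: Jan 26: Sat, Feb 26: Tue, Mar 26: Tue, Apr 26: Fri, May 26: Sun, Jun 26: Wed, Jul 26: Fri, Aug 26: Mon, Sep 26: Thu, Oct 26: Sat, Nov 26: Tue, Dec 26: Thu.
Thursday occurs in September, December — 2 months.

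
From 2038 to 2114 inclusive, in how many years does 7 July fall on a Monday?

11

Track 7 July's weekday year by year (advancing +1, or +2 across a Feb 29):
  2038: Wed  2039: Thu (+1)  2040: Sat (+2)  2041: Sun (+1)  2042: Mon (+1) ✓
  2043: Tue (+1)  2044: Thu (+2)  2045: Fri (+1)  2046: Sat (+1)  2047: Sun (+1)
  2048: Tue (+2)  2049: Wed (+1)  2050: Thu (+1)  2051: Fri (+1)  … (49 more years) …
  2101: Thu (+1)  2102: Fri (+1)  2103: Sat (+1)  2104: Mon (+2) ✓  2105: Tue (+1)
  2106: Wed (+1)  2107: Thu (+1)  2108: Sat (+2)  2109: Sun (+1)  2110: Mon (+1) ✓
  2111: Tue (+1)  2112: Thu (+2)  2113: Fri (+1)  2114: Sat (+1)
Monday years: 2042, 2053, 2059, 2064, 2070, 2081, 2087, 2092, 2098, 2104, 2110 — 11 in total.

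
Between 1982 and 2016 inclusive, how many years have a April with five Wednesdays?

April has 30 days; it has five Wednesdays when Wednesday falls among the first (month-length − 28) days — i.e. when April 1 is one of Wednesday/Tuesday.
April 1 by year: 1982:Thu 1983:Fri 1984:Sun 1985:Mon 1986:Tue✓ 1987:Wed✓ 1988:Fri 1989:Sat 1990:Sun 1991:Mon 1992:Wed✓ 1993:Thu 1994:Fri 1995:Sat 1996:Mon …(5 more)… 2002:Mon 2003:Tue✓ 2004:Thu 2005:Fri 2006:Sat 2007:Sun 2008:Tue✓ 2009:Wed✓ 2010:Thu 2011:Fri 2012:Sun 2013:Mon 2014:Tue✓ 2015:Wed✓ 2016:Fri
Years with five Wednesdays: 1986, 1987, 1992, 1997, 1998, 2003, 2008, 2009, 2014, 2015 → 10.

10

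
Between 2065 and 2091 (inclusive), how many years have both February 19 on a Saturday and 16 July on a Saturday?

3

Check each year's weekday for February 19 and 16 July:
  2065: Thu/Thu  2066: Fri/Fri  2067: Sat/Sat ✓  2068: Sun/Mon  2069: Tue/Tue  2070: Wed/Wed  2071: Thu/Thu  2072: Fri/Sat  2073: Sun/Sun  2074: Mon/Mon  2075: Tue/Tue  2076: Wed/Thu  2077: Fri/Fri  2078: Sat/Sat ✓  2079: Sun/Sun  2080: Mon/Tue  2081: Wed/Wed  2082: Thu/Thu  2083: Fri/Fri  2084: Sat/Sun  2085: Mon/Mon  2086: Tue/Tue  2087: Wed/Wed  2088: Thu/Fri  2089: Sat/Sat ✓  2090: Sun/Sun  2091: Mon/Mon
Both conditions hold in: 2067, 2078, 2089 — 3.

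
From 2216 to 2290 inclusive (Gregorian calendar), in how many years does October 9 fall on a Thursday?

12

Track October 9's weekday year by year (advancing +1, or +2 across a Feb 29):
  2216: Wed  2217: Thu (+1) ✓  2218: Fri (+1)  2219: Sat (+1)  2220: Mon (+2)
  2221: Tue (+1)  2222: Wed (+1)  2223: Thu (+1) ✓  2224: Sat (+2)  2225: Sun (+1)
  2226: Mon (+1)  2227: Tue (+1)  2228: Thu (+2) ✓  2229: Fri (+1)  … (47 more years) …
  2277: Tue (+1)  2278: Wed (+1)  2279: Thu (+1) ✓  2280: Sat (+2)  2281: Sun (+1)
  2282: Mon (+1)  2283: Tue (+1)  2284: Thu (+2) ✓  2285: Fri (+1)  2286: Sat (+1)
  2287: Sun (+1)  2288: Tue (+2)  2289: Wed (+1)  2290: Thu (+1) ✓
Thursday years: 2217, 2223, 2228, 2234, 2245, 2251, 2256, 2262, 2273, 2279, 2284, 2290 — 12 in total.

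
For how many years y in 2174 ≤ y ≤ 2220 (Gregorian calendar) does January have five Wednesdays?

19

January has 31 days; it has five Wednesdays when Wednesday falls among the first (month-length − 28) days — i.e. when January 1 is one of Wednesday/Tuesday/Monday.
January 1 by year: 2174:Sat 2175:Sun 2176:Mon✓ 2177:Wed✓ 2178:Thu 2179:Fri 2180:Sat 2181:Mon✓ 2182:Tue✓ 2183:Wed✓ 2184:Thu 2185:Sat 2186:Sun 2187:Mon✓ 2188:Tue✓ …(17 more)… 2206:Wed✓ 2207:Thu 2208:Fri 2209:Sun 2210:Mon✓ 2211:Tue✓ 2212:Wed✓ 2213:Fri 2214:Sat 2215:Sun 2216:Mon✓ 2217:Wed✓ 2218:Thu 2219:Fri 2220:Sat
Years with five Wednesdays: 2176, 2177, 2181, 2182, 2183, 2187, 2188, 2193, 2194, 2198, 2199, 2200, 2205, 2206, 2210, 2211, 2212, 2216, 2217 → 19.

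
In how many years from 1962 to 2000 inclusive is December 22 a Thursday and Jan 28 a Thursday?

1

Check each year's weekday for December 22 and Jan 28:
  1962: Sat/Sun  1963: Sun/Mon  1964: Tue/Tue  1965: Wed/Thu  1966: Thu/Fri  1967: Fri/Sat  1968: Sun/Sun  1969: Mon/Tue  1970: Tue/Wed  1971: Wed/Thu  1972: Fri/Fri  1973: Sat/Sun  1974: Sun/Mon  1975: Mon/Tue  …(11 more)…  1987: Tue/Wed  1988: Thu/Thu ✓  1989: Fri/Sat  1990: Sat/Sun  1991: Sun/Mon  1992: Tue/Tue  1993: Wed/Thu  1994: Thu/Fri  1995: Fri/Sat  1996: Sun/Sun  1997: Mon/Tue  1998: Tue/Wed  1999: Wed/Thu  2000: Fri/Fri
Both conditions hold in: 1988 — 1.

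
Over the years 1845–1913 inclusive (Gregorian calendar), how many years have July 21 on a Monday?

10

Track July 21's weekday year by year (advancing +1, or +2 across a Feb 29):
  1845: Mon ✓  1846: Tue (+1)  1847: Wed (+1)  1848: Fri (+2)  1849: Sat (+1)
  1850: Sun (+1)  1851: Mon (+1) ✓  1852: Wed (+2)  1853: Thu (+1)  1854: Fri (+1)
  1855: Sat (+1)  1856: Mon (+2) ✓  1857: Tue (+1)  1858: Wed (+1)  … (41 more years) …
  1900: Sat (+1)  1901: Sun (+1)  1902: Mon (+1) ✓  1903: Tue (+1)  1904: Thu (+2)
  1905: Fri (+1)  1906: Sat (+1)  1907: Sun (+1)  1908: Tue (+2)  1909: Wed (+1)
  1910: Thu (+1)  1911: Fri (+1)  1912: Sun (+2)  1913: Mon (+1) ✓
Monday years: 1845, 1851, 1856, 1862, 1873, 1879, 1884, 1890, 1902, 1913 — 10 in total.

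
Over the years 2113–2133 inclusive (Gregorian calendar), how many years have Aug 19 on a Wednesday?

3

Track Aug 19's weekday year by year (advancing +1, or +2 across a Feb 29):
  2113: Sat  2114: Sun (+1)  2115: Mon (+1)  2116: Wed (+2) ✓  2117: Thu (+1)
  2118: Fri (+1)  2119: Sat (+1)  2120: Mon (+2)  2121: Tue (+1)  2122: Wed (+1) ✓
  2123: Thu (+1)  2124: Sat (+2)  2125: Sun (+1)  2126: Mon (+1)  2127: Tue (+1)
  2128: Thu (+2)  2129: Fri (+1)  2130: Sat (+1)  2131: Sun (+1)  2132: Tue (+2)
  2133: Wed (+1) ✓
Wednesday years: 2116, 2122, 2133 — 3 in total.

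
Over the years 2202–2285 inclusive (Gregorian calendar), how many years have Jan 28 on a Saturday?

12

Track Jan 28's weekday year by year (advancing +1, or +2 across a Feb 29):
  2202: Thu  2203: Fri (+1)  2204: Sat (+1) ✓  2205: Mon (+2)  2206: Tue (+1)
  2207: Wed (+1)  2208: Thu (+1)  2209: Sat (+2) ✓  2210: Sun (+1)  2211: Mon (+1)
  2212: Tue (+1)  2213: Thu (+2)  2214: Fri (+1)  2215: Sat (+1) ✓  … (56 more years) …
  2272: Sun (+1)  2273: Tue (+2)  2274: Wed (+1)  2275: Thu (+1)  2276: Fri (+1)
  2277: Sun (+2)  2278: Mon (+1)  2279: Tue (+1)  2280: Wed (+1)  2281: Fri (+2)
  2282: Sat (+1) ✓  2283: Sun (+1)  2284: Mon (+1)  2285: Wed (+2)
Saturday years: 2204, 2209, 2215, 2226, 2232, 2237, 2243, 2254, 2260, 2265, 2271, 2282 — 12 in total.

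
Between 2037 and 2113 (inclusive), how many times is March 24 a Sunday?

Track March 24's weekday year by year (advancing +1, or +2 across a Feb 29):
  2037: Tue  2038: Wed (+1)  2039: Thu (+1)  2040: Sat (+2)  2041: Sun (+1) ✓
  2042: Mon (+1)  2043: Tue (+1)  2044: Thu (+2)  2045: Fri (+1)  2046: Sat (+1)
  2047: Sun (+1) ✓  2048: Tue (+2)  2049: Wed (+1)  2050: Thu (+1)  … (49 more years) …
  2100: Wed (+1)  2101: Thu (+1)  2102: Fri (+1)  2103: Sat (+1)  2104: Mon (+2)
  2105: Tue (+1)  2106: Wed (+1)  2107: Thu (+1)  2108: Sat (+2)  2109: Sun (+1) ✓
  2110: Mon (+1)  2111: Tue (+1)  2112: Thu (+2)  2113: Fri (+1)
Sunday years: 2041, 2047, 2052, 2058, 2069, 2075, 2080, 2086, 2097, 2109 — 10 in total.

10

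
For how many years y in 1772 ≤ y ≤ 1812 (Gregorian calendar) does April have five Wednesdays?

April has 30 days; it has five Wednesdays when Wednesday falls among the first (month-length − 28) days — i.e. when April 1 is one of Wednesday/Tuesday.
April 1 by year: 1772:Wed✓ 1773:Thu 1774:Fri 1775:Sat 1776:Mon 1777:Tue✓ 1778:Wed✓ 1779:Thu 1780:Sat 1781:Sun 1782:Mon 1783:Tue✓ 1784:Thu 1785:Fri 1786:Sat …(11 more)… 1798:Sun 1799:Mon 1800:Tue✓ 1801:Wed✓ 1802:Thu 1803:Fri 1804:Sun 1805:Mon 1806:Tue✓ 1807:Wed✓ 1808:Fri 1809:Sat 1810:Sun 1811:Mon 1812:Wed✓
Years with five Wednesdays: 1772, 1777, 1778, 1783, 1788, 1789, 1794, 1795, 1800, 1801, 1806, 1807, 1812 → 13.

13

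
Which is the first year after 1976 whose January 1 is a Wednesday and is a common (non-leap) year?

Jan 1 advances by 2 weekdays after a leap year and by 1 after a common year.
1976: Jan 1 is Thursday (leap).
1977: Saturday
1978: Sunday
1979: Monday
1980: Tuesday (leap)
1981: Thursday
1982: Friday
1983: Saturday
1984: Sunday (leap)
1985: Tuesday
1986: Wednesday
1986 begins on a Wednesday and is a common year.

1986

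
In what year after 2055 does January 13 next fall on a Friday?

From one year to the next, a fixed date's weekday advances by 1, or by 2 when a Feb 29 lies between the two dates.
2055: January 13 is Wednesday.
2056: Thursday (+1)
2057: Saturday (+2)
2058: Sunday (+1)
2059: Monday (+1)
2060: Tuesday (+1)
2061: Thursday (+2)
2062: Friday (+1)
January 13 falls on a Friday in 2062.

2062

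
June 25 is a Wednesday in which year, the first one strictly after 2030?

From one year to the next, a fixed date's weekday advances by 1, or by 2 when a Feb 29 lies between the two dates.
2030: June 25 is Tuesday.
2031: Wednesday (+1)
June 25 falls on a Wednesday in 2031.

2031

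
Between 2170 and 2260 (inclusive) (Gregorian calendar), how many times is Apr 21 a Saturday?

14

Track Apr 21's weekday year by year (advancing +1, or +2 across a Feb 29):
  2170: Sat ✓  2171: Sun (+1)  2172: Tue (+2)  2173: Wed (+1)  2174: Thu (+1)
  2175: Fri (+1)  2176: Sun (+2)  2177: Mon (+1)  2178: Tue (+1)  2179: Wed (+1)
  2180: Fri (+2)  2181: Sat (+1) ✓  2182: Sun (+1)  2183: Mon (+1)  … (63 more years) …
  2247: Wed (+1)  2248: Fri (+2)  2249: Sat (+1) ✓  2250: Sun (+1)  2251: Mon (+1)
  2252: Wed (+2)  2253: Thu (+1)  2254: Fri (+1)  2255: Sat (+1) ✓  2256: Mon (+2)
  2257: Tue (+1)  2258: Wed (+1)  2259: Thu (+1)  2260: Sat (+2) ✓
Saturday years: 2170, 2181, 2187, 2192, 2198, 2204, 2210, 2221, 2227, 2232, 2238, 2249, 2255, 2260 — 14 in total.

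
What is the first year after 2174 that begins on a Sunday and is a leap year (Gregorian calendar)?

Jan 1 advances by 2 weekdays after a leap year and by 1 after a common year.
2174: Jan 1 is Saturday.
2175: Sunday
2176: Monday (leap)
2177: Wednesday
2178: Thursday
2179: Friday
2180: Saturday (leap)
2181: Monday
2182: Tuesday
2183: Wednesday
2184: Thursday (leap)
2185: Saturday
2186: Sunday
2187: Monday
2188: Tuesday (leap)
2189: Thursday
2190: Friday
2191: Saturday
2192: Sunday (leap)
2192 begins on a Sunday and is a leap year.

2192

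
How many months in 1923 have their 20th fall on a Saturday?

2

Check the 20th of each month of 1923: Jan 20: Sat, Feb 20: Tue, Mar 20: Tue, Apr 20: Fri, May 20: Sun, Jun 20: Wed, Jul 20: Fri, Aug 20: Mon, Sep 20: Thu, Oct 20: Sat, Nov 20: Tue, Dec 20: Thu.
Saturday occurs in January, October — 2 months.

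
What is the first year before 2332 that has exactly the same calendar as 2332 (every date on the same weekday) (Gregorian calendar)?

Two years share a calendar iff Jan 1 falls on the same weekday and both are leap or both are common. 2332: Jan 1 is Friday, leap year.
2331: Jan 1 Thursday, common
2330: Jan 1 Wednesday, common
2329: Jan 1 Tuesday, common
2328: Jan 1 Sunday, leap
2327: Jan 1 Saturday, common
2326: Jan 1 Friday, common
2325: Jan 1 Thursday, common
2324: Jan 1 Tuesday, leap
2323: Jan 1 Monday, common
2322: Jan 1 Sunday, common
2321: Jan 1 Saturday, common
2320: Jan 1 Thursday, leap
2319: Jan 1 Wednesday, common
2318: Jan 1 Tuesday, common
2317: Jan 1 Monday, common
2316: Jan 1 Saturday, leap
2315: Jan 1 Friday, common
2314: Jan 1 Thursday, common
2313: Jan 1 Wednesday, common
2312: Jan 1 Monday, leap
2311: Jan 1 Sunday, common
2310: Jan 1 Saturday, common
2309: Jan 1 Friday, common
2308: Jan 1 Wednesday, leap
2307: Jan 1 Tuesday, common
2306: Jan 1 Monday, common
2305: Jan 1 Sunday, common
2304: Jan 1 Friday, leap
2304 matches on both conditions.

2304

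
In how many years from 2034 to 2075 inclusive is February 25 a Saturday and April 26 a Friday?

Check each year's weekday for February 25 and April 26:
  2034: Sat/Wed  2035: Sun/Thu  2036: Mon/Sat  2037: Wed/Sun  2038: Thu/Mon  2039: Fri/Tue  2040: Sat/Thu  2041: Mon/Fri  2042: Tue/Sat  2043: Wed/Sun  2044: Thu/Tue  2045: Sat/Wed  2046: Sun/Thu  2047: Mon/Fri  …(14 more)…  2062: Sat/Wed  2063: Sun/Thu  2064: Mon/Sat  2065: Wed/Sun  2066: Thu/Mon  2067: Fri/Tue  2068: Sat/Thu  2069: Mon/Fri  2070: Tue/Sat  2071: Wed/Sun  2072: Thu/Tue  2073: Sat/Wed  2074: Sun/Thu  2075: Mon/Fri
Both conditions hold in: no year — 0.

0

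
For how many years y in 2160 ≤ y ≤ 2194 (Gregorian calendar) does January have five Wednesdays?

15

January has 31 days; it has five Wednesdays when Wednesday falls among the first (month-length − 28) days — i.e. when January 1 is one of Wednesday/Tuesday/Monday.
January 1 by year: 2160:Tue✓ 2161:Thu 2162:Fri 2163:Sat 2164:Sun 2165:Tue✓ 2166:Wed✓ 2167:Thu 2168:Fri 2169:Sun 2170:Mon✓ 2171:Tue✓ 2172:Wed✓ 2173:Fri 2174:Sat …(5 more)… 2180:Sat 2181:Mon✓ 2182:Tue✓ 2183:Wed✓ 2184:Thu 2185:Sat 2186:Sun 2187:Mon✓ 2188:Tue✓ 2189:Thu 2190:Fri 2191:Sat 2192:Sun 2193:Tue✓ 2194:Wed✓
Years with five Wednesdays: 2160, 2165, 2166, 2170, 2171, 2172, 2176, 2177, 2181, 2182, 2183, 2187, 2188, 2193, 2194 → 15.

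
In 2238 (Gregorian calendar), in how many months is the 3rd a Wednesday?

2

Check the 3rd of each month of 2238: Jan 3: Wed, Feb 3: Sat, Mar 3: Sat, Apr 3: Tue, May 3: Thu, Jun 3: Sun, Jul 3: Tue, Aug 3: Fri, Sep 3: Mon, Oct 3: Wed, Nov 3: Sat, Dec 3: Mon.
Wednesday occurs in January, October — 2 months.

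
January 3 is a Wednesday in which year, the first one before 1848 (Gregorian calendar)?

From one year to the next, a fixed date's weekday advances by 1, or by 2 when a Feb 29 lies between the two dates.
1848: January 3 is Monday.
1847: Sunday (−1)
1846: Saturday (−1)
1845: Friday (−1)
1844: Wednesday (−2)
January 3 falls on a Wednesday in 1844.

1844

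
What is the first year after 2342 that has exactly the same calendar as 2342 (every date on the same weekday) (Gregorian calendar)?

Two years share a calendar iff Jan 1 falls on the same weekday and both are leap or both are common. 2342: Jan 1 is Thursday, common year.
2343: Jan 1 Friday, common
2344: Jan 1 Saturday, leap
2345: Jan 1 Monday, common
2346: Jan 1 Tuesday, common
2347: Jan 1 Wednesday, common
2348: Jan 1 Thursday, leap
2349: Jan 1 Saturday, common
2350: Jan 1 Sunday, common
2351: Jan 1 Monday, common
2352: Jan 1 Tuesday, leap
2353: Jan 1 Thursday, common
2353 matches on both conditions.

2353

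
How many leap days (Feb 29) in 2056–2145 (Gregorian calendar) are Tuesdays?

3

Leap years in 2056–2145: 22 of them.
Feb 29 weekday advances by 5 (mod 7) from one leap year to the next four years later (or differs when a century non-leap intervenes).
Leap-day weekdays: 2056:Tue✓ 2060:Sun 2064:Fri 2068:Wed 2072:Mon 2076:Sat 2080:Thu 2084:Tue✓ 2088:Sun 2092:Fri 2096:Wed 2104:Fri 2108:Wed 2112:Mon 2116:Sat 2120:Thu 2124:Tue✓ 2128:Sun 2132:Fri 2136:Wed 2140:Mon 2144:Sat
Tuesday: 2056, 2084, 2124 → 3.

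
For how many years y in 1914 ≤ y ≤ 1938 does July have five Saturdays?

July has 31 days; it has five Saturdays when Saturday falls among the first (month-length − 28) days — i.e. when July 1 is one of Saturday/Friday/Thursday.
July 1 by year: 1914:Wed 1915:Thu✓ 1916:Sat✓ 1917:Sun 1918:Mon 1919:Tue 1920:Thu✓ 1921:Fri✓ 1922:Sat✓ 1923:Sun 1924:Tue 1925:Wed 1926:Thu✓ 1927:Fri✓ 1928:Sun 1929:Mon 1930:Tue 1931:Wed 1932:Fri✓ 1933:Sat✓ 1934:Sun 1935:Mon 1936:Wed 1937:Thu✓ 1938:Fri✓
Years with five Saturdays: 1915, 1916, 1920, 1921, 1922, 1926, 1927, 1932, 1933, 1937, 1938 → 11.

11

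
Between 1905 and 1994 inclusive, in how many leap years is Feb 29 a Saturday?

4

Leap years in 1905–1994: 22 of them.
Feb 29 weekday advances by 5 (mod 7) from one leap year to the next four years later (or differs when a century non-leap intervenes).
Leap-day weekdays: 1908:Sat✓ 1912:Thu 1916:Tue 1920:Sun 1924:Fri 1928:Wed 1932:Mon 1936:Sat✓ 1940:Thu 1944:Tue 1948:Sun 1952:Fri 1956:Wed 1960:Mon 1964:Sat✓ 1968:Thu 1972:Tue 1976:Sun 1980:Fri 1984:Wed 1988:Mon 1992:Sat✓
Saturday: 1908, 1936, 1964, 1992 → 4.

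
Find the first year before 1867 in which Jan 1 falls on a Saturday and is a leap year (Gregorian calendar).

1848

Jan 1 advances by 2 weekdays after a leap year and by 1 after a common year.
1867: Jan 1 is Tuesday.
1866: Monday
1865: Sunday
1864: Friday (leap)
1863: Thursday
1862: Wednesday
1861: Tuesday
1860: Sunday (leap)
1859: Saturday
1858: Friday
1857: Thursday
1856: Tuesday (leap)
1855: Monday
1854: Sunday
1853: Saturday
1852: Thursday (leap)
1851: Wednesday
1850: Tuesday
1849: Monday
1848: Saturday (leap)
1848 begins on a Saturday and is a leap year.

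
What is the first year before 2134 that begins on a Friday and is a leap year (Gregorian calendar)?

Jan 1 advances by 2 weekdays after a leap year and by 1 after a common year.
2134: Jan 1 is Friday.
2133: Thursday
2132: Tuesday (leap)
2131: Monday
2130: Sunday
2129: Saturday
2128: Thursday (leap)
2127: Wednesday
2126: Tuesday
2125: Monday
2124: Saturday (leap)
2123: Friday
2122: Thursday
2121: Wednesday
2120: Monday (leap)
2119: Sunday
2118: Saturday
2117: Friday
2116: Wednesday (leap)
2115: Tuesday
2114: Monday
2113: Sunday
2112: Friday (leap)
2112 begins on a Friday and is a leap year.

2112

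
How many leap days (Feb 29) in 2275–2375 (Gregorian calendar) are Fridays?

Leap years in 2275–2375: 24 of them.
Feb 29 weekday advances by 5 (mod 7) from one leap year to the next four years later (or differs when a century non-leap intervenes).
Leap-day weekdays: 2276:Tue 2280:Sun 2284:Fri✓ 2288:Wed 2292:Mon 2296:Sat 2304:Mon 2308:Sat 2312:Thu 2316:Tue 2320:Sun 2324:Fri✓ 2328:Wed 2332:Mon 2336:Sat 2340:Thu 2344:Tue 2348:Sun 2352:Fri✓ 2356:Wed 2360:Mon 2364:Sat 2368:Thu 2372:Tue
Friday: 2284, 2324, 2352 → 3.

3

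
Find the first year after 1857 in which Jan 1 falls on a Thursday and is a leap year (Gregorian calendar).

Jan 1 advances by 2 weekdays after a leap year and by 1 after a common year.
1857: Jan 1 is Thursday.
1858: Friday
1859: Saturday
1860: Sunday (leap)
1861: Tuesday
1862: Wednesday
1863: Thursday
1864: Friday (leap)
1865: Sunday
1866: Monday
1867: Tuesday
1868: Wednesday (leap)
1869: Friday
1870: Saturday
1871: Sunday
1872: Monday (leap)
1873: Wednesday
1874: Thursday
1875: Friday
1876: Saturday (leap)
1877: Monday
1878: Tuesday
1879: Wednesday
1880: Thursday (leap)
1880 begins on a Thursday and is a leap year.

1880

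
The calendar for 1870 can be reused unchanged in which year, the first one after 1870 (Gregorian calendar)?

1881

Two years share a calendar iff Jan 1 falls on the same weekday and both are leap or both are common. 1870: Jan 1 is Saturday, common year.
1871: Jan 1 Sunday, common
1872: Jan 1 Monday, leap
1873: Jan 1 Wednesday, common
1874: Jan 1 Thursday, common
1875: Jan 1 Friday, common
1876: Jan 1 Saturday, leap
1877: Jan 1 Monday, common
1878: Jan 1 Tuesday, common
1879: Jan 1 Wednesday, common
1880: Jan 1 Thursday, leap
1881: Jan 1 Saturday, common
1881 matches on both conditions.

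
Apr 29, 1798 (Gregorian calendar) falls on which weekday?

Sunday

January 1, 1798 is a Monday.
April 29 is day 119 of the year, i.e. 118 days after Jan 1.
118 mod 7 = 6, so advance 6 weekdays from Monday: Sunday.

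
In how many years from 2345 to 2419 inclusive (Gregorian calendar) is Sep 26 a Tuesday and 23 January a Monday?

Check each year's weekday for Sep 26 and 23 January:
  2345: Wed/Tue  2346: Thu/Wed  2347: Fri/Thu  2348: Sun/Fri  2349: Mon/Sun  2350: Tue/Mon ✓  2351: Wed/Tue  2352: Fri/Wed  2353: Sat/Fri  2354: Sun/Sat  2355: Mon/Sun  2356: Wed/Mon  2357: Thu/Wed  2358: Fri/Thu  …(47 more)…  2406: Tue/Mon ✓  2407: Wed/Tue  2408: Fri/Wed  2409: Sat/Fri  2410: Sun/Sat  2411: Mon/Sun  2412: Wed/Mon  2413: Thu/Wed  2414: Fri/Thu  2415: Sat/Fri  2416: Mon/Sat  2417: Tue/Mon ✓  2418: Wed/Tue  2419: Thu/Wed
Both conditions hold in: 2350, 2361, 2367, 2378, 2389, 2395, 2406, 2417 — 8.

8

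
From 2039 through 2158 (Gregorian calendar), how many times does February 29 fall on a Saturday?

Leap years in 2039–2158: 29 of them.
Feb 29 weekday advances by 5 (mod 7) from one leap year to the next four years later (or differs when a century non-leap intervenes).
Leap-day weekdays: 2040:Wed 2044:Mon 2048:Sat✓ 2052:Thu 2056:Tue 2060:Sun 2064:Fri 2068:Wed 2072:Mon 2076:Sat✓ 2080:Thu 2084:Tue 2088:Sun …(3 more)… 2108:Wed 2112:Mon 2116:Sat✓ 2120:Thu 2124:Tue 2128:Sun 2132:Fri 2136:Wed 2140:Mon 2144:Sat✓ 2148:Thu 2152:Tue 2156:Sun
Saturday: 2048, 2076, 2116, 2144 → 4.

4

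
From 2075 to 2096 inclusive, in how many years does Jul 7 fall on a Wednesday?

Track Jul 7's weekday year by year (advancing +1, or +2 across a Feb 29):
  2075: Sun  2076: Tue (+2)  2077: Wed (+1) ✓  2078: Thu (+1)  2079: Fri (+1)
  2080: Sun (+2)  2081: Mon (+1)  2082: Tue (+1)  2083: Wed (+1) ✓  2084: Fri (+2)
  2085: Sat (+1)  2086: Sun (+1)  2087: Mon (+1)  2088: Wed (+2) ✓  2089: Thu (+1)
  2090: Fri (+1)  2091: Sat (+1)  2092: Mon (+2)  2093: Tue (+1)  2094: Wed (+1) ✓
  2095: Thu (+1)  2096: Sat (+2)
Wednesday years: 2077, 2083, 2088, 2094 — 4 in total.

4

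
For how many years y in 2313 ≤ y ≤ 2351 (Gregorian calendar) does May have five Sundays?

May has 31 days; it has five Sundays when Sunday falls among the first (month-length − 28) days — i.e. when May 1 is one of Sunday/Saturday/Friday.
May 1 by year: 2313:Thu 2314:Fri✓ 2315:Sat✓ 2316:Mon 2317:Tue 2318:Wed 2319:Thu 2320:Sat✓ 2321:Sun✓ 2322:Mon 2323:Tue 2324:Thu 2325:Fri✓ 2326:Sat✓ 2327:Sun✓ …(9 more)… 2337:Sat✓ 2338:Sun✓ 2339:Mon 2340:Wed 2341:Thu 2342:Fri✓ 2343:Sat✓ 2344:Mon 2345:Tue 2346:Wed 2347:Thu 2348:Sat✓ 2349:Sun✓ 2350:Mon 2351:Tue
Years with five Sundays: 2314, 2315, 2320, 2321, 2325, 2326, 2327, 2331, 2332, 2336, 2337, 2338, 2342, 2343, 2348, 2349 → 16.

16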